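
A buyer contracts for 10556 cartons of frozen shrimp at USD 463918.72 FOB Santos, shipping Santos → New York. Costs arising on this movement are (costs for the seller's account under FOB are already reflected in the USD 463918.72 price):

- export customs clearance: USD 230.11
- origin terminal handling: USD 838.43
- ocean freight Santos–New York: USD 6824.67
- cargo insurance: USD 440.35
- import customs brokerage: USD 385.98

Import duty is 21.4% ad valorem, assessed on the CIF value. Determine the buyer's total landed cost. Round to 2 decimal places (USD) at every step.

FOB: the seller bears costs until goods are on board at the origin port; the buyer bears freight, insurance and all costs thereafter.
Already in the invoice (seller's account under FOB): export clearance, origin terminal — exclude.
CIF value = FOB price + freight + insurance = 463918.72 + 6824.67 + 440.35 = 471183.74
Import duty = 471183.74 × 21.4% = 100833.32
Buyer bears: freight 6824.67 + insurance 440.35 + brokerage 385.98 + duty 100833.32 = 108484.32
Landed cost = invoice 463918.72 + 108484.32 = 572403.04

Total landed cost: USD 572403.04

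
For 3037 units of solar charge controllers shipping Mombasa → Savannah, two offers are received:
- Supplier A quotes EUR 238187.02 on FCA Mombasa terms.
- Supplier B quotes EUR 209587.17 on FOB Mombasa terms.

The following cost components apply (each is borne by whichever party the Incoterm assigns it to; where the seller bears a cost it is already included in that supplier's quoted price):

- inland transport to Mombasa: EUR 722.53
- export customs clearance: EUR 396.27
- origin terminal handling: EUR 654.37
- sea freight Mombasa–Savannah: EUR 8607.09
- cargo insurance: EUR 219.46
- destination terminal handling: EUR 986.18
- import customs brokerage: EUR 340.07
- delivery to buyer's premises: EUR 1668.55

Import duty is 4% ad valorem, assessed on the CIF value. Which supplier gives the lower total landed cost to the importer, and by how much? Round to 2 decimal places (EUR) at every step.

Supplier B is cheaper by EUR 30424.39

Supplier A (FCA):
CIF value = FCA price + origin terminal + freight + insurance = 238187.02 + 654.37 + 8607.09 + 219.46 = 247667.94
Import duty = 247667.94 × 4% = 9906.72
Buyer bears (A): 654.37 + 8607.09 + 219.46 + 986.18 + 340.07 + 1668.55 = 12475.72
Landed cost (A) = invoice 238187.02 + 12475.72 + duty 9906.72 = 260569.46
Supplier B (FOB):
CIF value = FOB price + freight + insurance = 209587.17 + 8607.09 + 219.46 = 218413.72
Import duty = 218413.72 × 4% = 8736.55
Buyer bears (B): 8607.09 + 219.46 + 986.18 + 340.07 + 1668.55 = 11821.35
Landed cost (B) = invoice 209587.17 + 11821.35 + duty 8736.55 = 230145.07
Difference = |260569.46 − 230145.07| = 30424.39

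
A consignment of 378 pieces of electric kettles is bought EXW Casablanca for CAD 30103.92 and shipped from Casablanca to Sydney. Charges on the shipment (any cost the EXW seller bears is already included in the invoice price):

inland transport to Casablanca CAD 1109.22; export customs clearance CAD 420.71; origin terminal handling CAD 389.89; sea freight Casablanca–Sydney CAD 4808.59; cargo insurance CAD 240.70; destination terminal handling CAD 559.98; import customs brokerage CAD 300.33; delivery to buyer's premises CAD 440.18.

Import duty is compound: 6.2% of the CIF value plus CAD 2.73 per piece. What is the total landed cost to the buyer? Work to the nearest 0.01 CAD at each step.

EXW: the seller makes goods available at their premises; the buyer bears all onward costs.
CIF value = EXW price + inland to port + export clearance + origin terminal + freight + insurance = 30103.92 + 1109.22 + 420.71 + 389.89 + 4808.59 + 240.70 = 37073.03
Ad valorem component: 37073.03 × 6.2% = 2298.53
Specific component: 378 × 2.73 = 1031.94
Import duty = 2298.53 + 1031.94 = 3330.47
Buyer bears: inland to port 1109.22 + export clearance 420.71 + origin terminal 389.89 + freight 4808.59 + insurance 240.70 + destination terminal 559.98 + brokerage 300.33 + delivery 440.18 + duty 3330.47 = 11600.07
Landed cost = invoice 30103.92 + 11600.07 = 41703.99

Total landed cost: CAD 41703.99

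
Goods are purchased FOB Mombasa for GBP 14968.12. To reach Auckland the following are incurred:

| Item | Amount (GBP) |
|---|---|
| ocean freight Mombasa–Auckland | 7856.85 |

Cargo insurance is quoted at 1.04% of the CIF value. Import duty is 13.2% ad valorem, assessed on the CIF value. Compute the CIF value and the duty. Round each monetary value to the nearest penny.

CIF value: GBP 23064.84; import duty: GBP 3044.56

Let C be the CIF value. C = FOB price + freight + 1.04% × C
C − 1.04% × C = 14968.12 + 7856.85
0.9896 × C = 22824.97
C = 22824.97 / 0.9896 = 23064.84
Insurance premium = 1.04% × 23064.84 = 239.87
Import duty = 23064.84 × 13.2% = 3044.56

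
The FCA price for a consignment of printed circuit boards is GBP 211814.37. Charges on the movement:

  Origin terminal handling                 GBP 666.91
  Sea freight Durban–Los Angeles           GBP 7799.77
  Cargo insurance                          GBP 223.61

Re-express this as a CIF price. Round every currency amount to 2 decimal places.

CIF price: GBP 220504.66

From FCA to CIF, the seller additionally bears: origin terminal, freight, insurance.
CIF price = 211814.37 + 666.91 + 7799.77 + 223.61 = 220504.66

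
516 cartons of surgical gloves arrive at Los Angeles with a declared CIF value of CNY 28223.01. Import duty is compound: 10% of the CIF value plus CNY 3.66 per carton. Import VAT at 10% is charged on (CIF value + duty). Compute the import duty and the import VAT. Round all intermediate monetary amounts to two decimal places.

Import duty: CNY 4710.86; import VAT: CNY 3293.39

Ad valorem component: 28223.01 × 10% = 2822.30
Specific component: 516 × 3.66 = 1888.56
Import duty = 2822.30 + 1888.56 = 4710.86
VAT base = CIF + duty = 28223.01 + 4710.86 = 32933.87
Import VAT = 32933.87 × 10% = 3293.39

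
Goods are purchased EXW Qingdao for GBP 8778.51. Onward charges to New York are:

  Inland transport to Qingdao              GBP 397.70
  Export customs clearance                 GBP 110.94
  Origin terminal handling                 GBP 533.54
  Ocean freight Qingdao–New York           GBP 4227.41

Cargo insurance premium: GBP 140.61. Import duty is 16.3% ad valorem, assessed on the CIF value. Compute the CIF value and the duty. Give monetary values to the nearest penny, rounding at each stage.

CIF = EXW price + pre-shipment costs + freight + insurance
CIF = 8778.51 + 397.70 + 110.94 + 533.54 + 4227.41 + 140.61 = 14188.71
Import duty = 14188.71 × 16.3% = 2312.76

CIF value: GBP 14188.71; import duty: GBP 2312.76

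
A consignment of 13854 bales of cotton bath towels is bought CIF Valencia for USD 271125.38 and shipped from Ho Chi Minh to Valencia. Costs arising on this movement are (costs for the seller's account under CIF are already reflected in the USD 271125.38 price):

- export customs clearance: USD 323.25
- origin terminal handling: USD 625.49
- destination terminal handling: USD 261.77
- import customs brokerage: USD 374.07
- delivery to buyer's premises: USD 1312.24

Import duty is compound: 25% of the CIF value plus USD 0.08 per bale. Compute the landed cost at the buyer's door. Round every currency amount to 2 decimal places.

CIF: the seller pays costs through ocean freight and marine insurance to the destination port.
Already in the invoice (seller's account under CIF): export clearance, origin terminal — exclude.
The CIF price already equals the CIF value: 271125.38
Ad valorem component: 271125.38 × 25% = 67781.35
Specific component: 13854 × 0.08 = 1108.32
Import duty = 67781.35 + 1108.32 = 68889.67
Buyer bears: destination terminal 261.77 + brokerage 374.07 + delivery 1312.24 + duty 68889.67 = 70837.75
Landed cost = invoice 271125.38 + 70837.75 = 341963.13

Total landed cost: USD 341963.13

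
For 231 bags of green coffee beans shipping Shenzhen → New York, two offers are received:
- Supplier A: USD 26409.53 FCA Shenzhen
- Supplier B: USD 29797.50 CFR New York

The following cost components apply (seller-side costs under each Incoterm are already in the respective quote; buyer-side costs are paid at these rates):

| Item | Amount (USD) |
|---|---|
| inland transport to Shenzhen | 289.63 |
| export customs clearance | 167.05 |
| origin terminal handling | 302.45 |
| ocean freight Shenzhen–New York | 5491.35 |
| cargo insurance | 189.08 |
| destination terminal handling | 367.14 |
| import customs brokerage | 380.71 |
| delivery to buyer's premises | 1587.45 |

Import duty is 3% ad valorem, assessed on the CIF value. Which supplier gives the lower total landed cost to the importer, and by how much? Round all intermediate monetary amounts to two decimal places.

Supplier A (FCA):
CIF value = FCA price + origin terminal + freight + insurance = 26409.53 + 302.45 + 5491.35 + 189.08 = 32392.41
Import duty = 32392.41 × 3% = 971.77
Buyer bears (A): 302.45 + 5491.35 + 189.08 + 367.14 + 380.71 + 1587.45 = 8318.18
Landed cost (A) = invoice 26409.53 + 8318.18 + duty 971.77 = 35699.48
Supplier B (CFR):
CIF value = CFR price + insurance = 29797.50 + 189.08 = 29986.58
Import duty = 29986.58 × 3% = 899.60
Buyer bears (B): 189.08 + 367.14 + 380.71 + 1587.45 = 2524.38
Landed cost (B) = invoice 29797.50 + 2524.38 + duty 899.60 = 33221.48
Difference = |35699.48 − 33221.48| = 2478.00

Supplier B is cheaper by USD 2478.00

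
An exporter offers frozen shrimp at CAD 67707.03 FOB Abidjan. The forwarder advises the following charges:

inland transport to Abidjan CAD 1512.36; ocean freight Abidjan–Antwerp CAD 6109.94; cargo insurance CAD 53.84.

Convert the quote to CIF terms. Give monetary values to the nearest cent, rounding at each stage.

CIF price: CAD 73870.81

Not relevant to the conversion: inland to port — on the seller under both FOB and CIF; already in the FOB price and stays in the CIF price.
From FOB to CIF, the seller additionally bears: freight, insurance.
CIF price = 67707.03 + 6109.94 + 53.84 = 73870.81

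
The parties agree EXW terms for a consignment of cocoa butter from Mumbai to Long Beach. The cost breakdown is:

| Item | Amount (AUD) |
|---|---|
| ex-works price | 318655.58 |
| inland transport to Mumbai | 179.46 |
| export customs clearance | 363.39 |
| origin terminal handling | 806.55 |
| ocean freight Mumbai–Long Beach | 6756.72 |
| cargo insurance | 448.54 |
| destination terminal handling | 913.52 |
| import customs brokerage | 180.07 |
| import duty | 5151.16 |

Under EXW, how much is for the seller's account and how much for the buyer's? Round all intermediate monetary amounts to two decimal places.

EXW: the seller makes goods available at their premises; the buyer bears all onward costs.
Seller's account: goods 318655.58 = 318655.58
Buyer's account: inland to port 179.46 + export clearance 363.39 + origin terminal 806.55 + freight 6756.72 + insurance 448.54 + destination terminal 913.52 + brokerage 180.07 + duty 5151.16 = 14799.41

Seller: AUD 318655.58; buyer: AUD 14799.41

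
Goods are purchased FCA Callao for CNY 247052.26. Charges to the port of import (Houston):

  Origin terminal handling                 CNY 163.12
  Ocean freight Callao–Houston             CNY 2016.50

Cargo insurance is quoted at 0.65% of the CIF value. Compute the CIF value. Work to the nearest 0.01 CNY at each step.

CIF value: CNY 250862.49

Let C be the CIF value. C = FCA price + pre-shipment costs + freight + 0.65% × C
C − 0.65% × C = 247052.26 + 163.12 + 2016.50
0.9935 × C = 249231.88
C = 249231.88 / 0.9935 = 250862.49
Insurance premium = 0.65% × 250862.49 = 1630.61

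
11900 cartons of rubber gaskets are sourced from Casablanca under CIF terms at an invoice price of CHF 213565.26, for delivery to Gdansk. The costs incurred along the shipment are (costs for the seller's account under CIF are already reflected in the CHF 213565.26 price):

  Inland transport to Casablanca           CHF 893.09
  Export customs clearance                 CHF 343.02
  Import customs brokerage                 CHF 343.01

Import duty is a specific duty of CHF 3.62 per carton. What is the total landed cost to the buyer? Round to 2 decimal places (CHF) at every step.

Total landed cost: CHF 256986.27

CIF: the seller pays costs through ocean freight and marine insurance to the destination port.
Already in the invoice (seller's account under CIF): inland to port, export clearance — exclude.
The CIF price already equals the CIF value: 213565.26
Import duty = 11900 × 3.62 = 43078.00
Buyer bears: brokerage 343.01 + duty 43078.00 = 43421.01
Landed cost = invoice 213565.26 + 43421.01 = 256986.27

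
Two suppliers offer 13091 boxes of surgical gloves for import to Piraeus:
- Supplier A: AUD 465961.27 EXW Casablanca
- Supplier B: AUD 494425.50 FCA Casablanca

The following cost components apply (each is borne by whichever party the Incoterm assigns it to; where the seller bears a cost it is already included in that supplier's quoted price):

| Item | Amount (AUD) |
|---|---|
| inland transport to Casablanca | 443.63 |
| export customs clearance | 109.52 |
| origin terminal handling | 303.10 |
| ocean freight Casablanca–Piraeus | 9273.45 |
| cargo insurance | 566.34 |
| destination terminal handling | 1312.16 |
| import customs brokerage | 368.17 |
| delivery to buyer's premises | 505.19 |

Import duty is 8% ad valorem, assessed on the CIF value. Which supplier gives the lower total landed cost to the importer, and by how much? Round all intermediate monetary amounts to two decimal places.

Supplier A (EXW):
CIF value = EXW price + inland to port + export clearance + origin terminal + freight + insurance = 465961.27 + 443.63 + 109.52 + 303.10 + 9273.45 + 566.34 = 476657.31
Import duty = 476657.31 × 8% = 38132.58
Buyer bears (A): 443.63 + 109.52 + 303.10 + 9273.45 + 566.34 + 1312.16 + 368.17 + 505.19 = 12881.56
Landed cost (A) = invoice 465961.27 + 12881.56 + duty 38132.58 = 516975.41
Supplier B (FCA):
CIF value = FCA price + origin terminal + freight + insurance = 494425.50 + 303.10 + 9273.45 + 566.34 = 504568.39
Import duty = 504568.39 × 8% = 40365.47
Buyer bears (B): 303.10 + 9273.45 + 566.34 + 1312.16 + 368.17 + 505.19 = 12328.41
Landed cost (B) = invoice 494425.50 + 12328.41 + duty 40365.47 = 547119.38
Difference = |516975.41 − 547119.38| = 30143.97

Supplier A is cheaper by AUD 30143.97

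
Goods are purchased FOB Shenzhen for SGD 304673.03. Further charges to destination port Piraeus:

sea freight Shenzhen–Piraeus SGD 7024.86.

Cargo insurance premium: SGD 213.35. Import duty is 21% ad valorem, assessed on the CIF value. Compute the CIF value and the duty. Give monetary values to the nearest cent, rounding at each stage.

CIF value: SGD 311911.24; import duty: SGD 65501.36

CIF = FOB price + freight + insurance
CIF = 304673.03 + 7024.86 + 213.35 = 311911.24
Import duty = 311911.24 × 21% = 65501.36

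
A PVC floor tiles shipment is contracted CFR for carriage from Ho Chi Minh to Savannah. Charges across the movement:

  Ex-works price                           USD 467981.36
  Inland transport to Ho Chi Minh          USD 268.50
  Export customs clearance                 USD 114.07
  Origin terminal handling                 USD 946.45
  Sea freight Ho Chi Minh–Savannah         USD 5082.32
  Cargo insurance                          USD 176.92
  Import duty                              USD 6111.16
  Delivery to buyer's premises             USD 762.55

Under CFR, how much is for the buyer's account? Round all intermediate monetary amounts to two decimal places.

Buyer's account: USD 7050.63

CFR: the seller pays costs through ocean freight to the destination port, but not insurance.
Seller's account: goods 467981.36 + inland to port 268.50 + export clearance 114.07 + origin terminal 946.45 + freight 5082.32 = 474392.70
Buyer's account: insurance 176.92 + duty 6111.16 + delivery 762.55 = 7050.63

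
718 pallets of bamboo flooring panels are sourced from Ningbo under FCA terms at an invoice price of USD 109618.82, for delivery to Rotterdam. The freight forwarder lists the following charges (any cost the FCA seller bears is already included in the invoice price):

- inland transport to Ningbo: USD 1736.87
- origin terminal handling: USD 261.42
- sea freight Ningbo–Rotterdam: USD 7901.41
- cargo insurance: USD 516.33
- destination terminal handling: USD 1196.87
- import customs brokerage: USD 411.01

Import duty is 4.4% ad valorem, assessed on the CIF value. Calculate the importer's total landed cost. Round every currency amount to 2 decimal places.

FCA: the seller delivers export-cleared goods to the carrier; the buyer bears costs from that point.
Already in the invoice (seller's account under FCA): inland to port — exclude.
CIF value = FCA price + origin terminal + freight + insurance = 109618.82 + 261.42 + 7901.41 + 516.33 = 118297.98
Import duty = 118297.98 × 4.4% = 5205.11
Buyer bears: origin terminal 261.42 + freight 7901.41 + insurance 516.33 + destination terminal 1196.87 + brokerage 411.01 + duty 5205.11 = 15492.15
Landed cost = invoice 109618.82 + 15492.15 = 125110.97

Total landed cost: USD 125110.97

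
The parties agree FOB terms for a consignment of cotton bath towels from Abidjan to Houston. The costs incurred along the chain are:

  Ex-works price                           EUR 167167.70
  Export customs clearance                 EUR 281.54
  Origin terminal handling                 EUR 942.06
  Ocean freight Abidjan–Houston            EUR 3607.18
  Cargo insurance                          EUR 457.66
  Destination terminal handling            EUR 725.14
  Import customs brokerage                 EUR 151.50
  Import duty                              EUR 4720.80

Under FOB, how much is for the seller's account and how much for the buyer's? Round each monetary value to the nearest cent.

FOB: the seller bears costs until goods are on board at the origin port; the buyer bears freight, insurance and all costs thereafter.
Seller's account: goods 167167.70 + export clearance 281.54 + origin terminal 942.06 = 168391.30
Buyer's account: freight 3607.18 + insurance 457.66 + destination terminal 725.14 + brokerage 151.50 + duty 4720.80 = 9662.28

Seller: EUR 168391.30; buyer: EUR 9662.28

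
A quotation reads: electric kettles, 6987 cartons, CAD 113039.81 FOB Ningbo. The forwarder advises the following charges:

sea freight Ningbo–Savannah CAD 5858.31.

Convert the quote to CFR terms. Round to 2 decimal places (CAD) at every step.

From FOB to CFR, the seller additionally bears: freight.
CFR price = 113039.81 + 5858.31 = 118898.12

CFR price: CAD 118898.12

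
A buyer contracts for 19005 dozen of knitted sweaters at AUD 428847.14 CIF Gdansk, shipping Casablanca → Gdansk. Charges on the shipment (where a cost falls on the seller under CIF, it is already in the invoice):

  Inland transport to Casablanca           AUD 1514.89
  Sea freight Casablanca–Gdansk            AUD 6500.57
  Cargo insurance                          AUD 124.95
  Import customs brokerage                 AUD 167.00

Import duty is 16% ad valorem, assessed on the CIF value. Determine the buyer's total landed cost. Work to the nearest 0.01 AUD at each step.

CIF: the seller pays costs through ocean freight and marine insurance to the destination port.
Already in the invoice (seller's account under CIF): inland to port, freight, insurance — exclude.
The CIF price already equals the CIF value: 428847.14
Import duty = 428847.14 × 16% = 68615.54
Buyer bears: brokerage 167.00 + duty 68615.54 = 68782.54
Landed cost = invoice 428847.14 + 68782.54 = 497629.68

Total landed cost: AUD 497629.68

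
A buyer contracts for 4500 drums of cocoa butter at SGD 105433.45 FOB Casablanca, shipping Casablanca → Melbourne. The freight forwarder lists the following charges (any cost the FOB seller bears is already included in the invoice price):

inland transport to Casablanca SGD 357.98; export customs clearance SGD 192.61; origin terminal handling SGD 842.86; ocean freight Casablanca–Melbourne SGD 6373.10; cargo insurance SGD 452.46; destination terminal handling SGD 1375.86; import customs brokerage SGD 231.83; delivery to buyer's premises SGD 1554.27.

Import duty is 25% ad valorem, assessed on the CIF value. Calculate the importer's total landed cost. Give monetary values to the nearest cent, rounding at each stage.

FOB: the seller bears costs until goods are on board at the origin port; the buyer bears freight, insurance and all costs thereafter.
Already in the invoice (seller's account under FOB): inland to port, export clearance, origin terminal — exclude.
CIF value = FOB price + freight + insurance = 105433.45 + 6373.10 + 452.46 = 112259.01
Import duty = 112259.01 × 25% = 28064.75
Buyer bears: freight 6373.10 + insurance 452.46 + destination terminal 1375.86 + brokerage 231.83 + delivery 1554.27 + duty 28064.75 = 38052.27
Landed cost = invoice 105433.45 + 38052.27 = 143485.72

Total landed cost: SGD 143485.72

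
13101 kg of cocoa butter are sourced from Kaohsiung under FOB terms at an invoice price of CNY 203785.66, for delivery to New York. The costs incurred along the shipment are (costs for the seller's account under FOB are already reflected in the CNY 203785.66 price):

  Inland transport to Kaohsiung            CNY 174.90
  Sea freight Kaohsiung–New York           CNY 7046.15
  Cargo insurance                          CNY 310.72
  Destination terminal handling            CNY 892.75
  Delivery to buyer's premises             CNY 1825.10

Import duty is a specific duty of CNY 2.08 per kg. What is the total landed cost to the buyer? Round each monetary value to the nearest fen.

Total landed cost: CNY 241110.46

FOB: the seller bears costs until goods are on board at the origin port; the buyer bears freight, insurance and all costs thereafter.
Already in the invoice (seller's account under FOB): inland to port — exclude.
CIF value = FOB price + freight + insurance = 203785.66 + 7046.15 + 310.72 = 211142.53
Import duty = 13101 × 2.08 = 27250.08
Buyer bears: freight 7046.15 + insurance 310.72 + destination terminal 892.75 + delivery 1825.10 + duty 27250.08 = 37324.80
Landed cost = invoice 203785.66 + 37324.80 = 241110.46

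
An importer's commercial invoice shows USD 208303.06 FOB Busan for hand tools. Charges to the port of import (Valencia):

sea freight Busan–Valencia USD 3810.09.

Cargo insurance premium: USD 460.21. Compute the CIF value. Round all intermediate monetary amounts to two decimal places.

CIF = FOB price + freight + insurance
CIF = 208303.06 + 3810.09 + 460.21 = 212573.36

CIF value: USD 212573.36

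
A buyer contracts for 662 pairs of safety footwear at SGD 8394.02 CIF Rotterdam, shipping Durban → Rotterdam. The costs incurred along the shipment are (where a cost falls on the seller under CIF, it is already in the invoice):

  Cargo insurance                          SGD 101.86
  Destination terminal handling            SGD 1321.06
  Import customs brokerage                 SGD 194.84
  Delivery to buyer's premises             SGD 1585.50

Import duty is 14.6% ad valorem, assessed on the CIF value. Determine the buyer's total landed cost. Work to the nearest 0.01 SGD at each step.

Total landed cost: SGD 12720.95

CIF: the seller pays costs through ocean freight and marine insurance to the destination port.
Already in the invoice (seller's account under CIF): insurance — exclude.
The CIF price already equals the CIF value: 8394.02
Import duty = 8394.02 × 14.6% = 1225.53
Buyer bears: destination terminal 1321.06 + brokerage 194.84 + delivery 1585.50 + duty 1225.53 = 4326.93
Landed cost = invoice 8394.02 + 4326.93 = 12720.95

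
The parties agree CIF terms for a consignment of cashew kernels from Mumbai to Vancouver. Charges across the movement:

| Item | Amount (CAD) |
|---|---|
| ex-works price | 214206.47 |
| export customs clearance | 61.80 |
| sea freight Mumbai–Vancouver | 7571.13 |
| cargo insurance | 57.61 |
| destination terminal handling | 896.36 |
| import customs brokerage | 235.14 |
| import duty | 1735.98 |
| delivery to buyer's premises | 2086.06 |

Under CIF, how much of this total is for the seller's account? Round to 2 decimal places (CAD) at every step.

CIF: the seller pays costs through ocean freight and marine insurance to the destination port.
Seller's account: goods 214206.47 + export clearance 61.80 + freight 7571.13 + insurance 57.61 = 221897.01
Buyer's account: destination terminal 896.36 + brokerage 235.14 + duty 1735.98 + delivery 2086.06 = 4953.54

Seller's account: CAD 221897.01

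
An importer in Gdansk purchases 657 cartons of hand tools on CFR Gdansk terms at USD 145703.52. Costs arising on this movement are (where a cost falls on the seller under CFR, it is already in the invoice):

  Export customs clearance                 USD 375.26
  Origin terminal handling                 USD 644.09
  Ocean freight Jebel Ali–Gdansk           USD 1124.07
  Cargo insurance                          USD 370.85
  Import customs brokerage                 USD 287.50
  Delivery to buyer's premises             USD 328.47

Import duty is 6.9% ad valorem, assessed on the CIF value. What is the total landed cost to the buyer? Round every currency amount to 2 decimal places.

CFR: the seller pays costs through ocean freight to the destination port, but not insurance.
Already in the invoice (seller's account under CFR): export clearance, origin terminal, freight — exclude.
CIF value = CFR price + insurance = 145703.52 + 370.85 = 146074.37
Import duty = 146074.37 × 6.9% = 10079.13
Buyer bears: insurance 370.85 + brokerage 287.50 + delivery 328.47 + duty 10079.13 = 11065.95
Landed cost = invoice 145703.52 + 11065.95 = 156769.47

Total landed cost: USD 156769.47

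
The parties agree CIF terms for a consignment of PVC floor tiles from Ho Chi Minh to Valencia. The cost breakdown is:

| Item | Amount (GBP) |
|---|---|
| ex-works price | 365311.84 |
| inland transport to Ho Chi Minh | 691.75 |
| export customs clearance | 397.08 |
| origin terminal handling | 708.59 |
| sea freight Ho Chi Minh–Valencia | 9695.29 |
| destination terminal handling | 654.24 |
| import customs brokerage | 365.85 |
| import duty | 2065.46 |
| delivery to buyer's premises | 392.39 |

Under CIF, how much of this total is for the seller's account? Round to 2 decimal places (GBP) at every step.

CIF: the seller pays costs through ocean freight and marine insurance to the destination port.
Seller's account: goods 365311.84 + inland to port 691.75 + export clearance 397.08 + origin terminal 708.59 + freight 9695.29 = 376804.55
Buyer's account: destination terminal 654.24 + brokerage 365.85 + duty 2065.46 + delivery 392.39 = 3477.94

Seller's account: GBP 376804.55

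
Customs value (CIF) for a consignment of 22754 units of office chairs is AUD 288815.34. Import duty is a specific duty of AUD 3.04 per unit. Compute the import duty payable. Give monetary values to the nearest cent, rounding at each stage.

Import duty = 22754 × 3.04 = 69172.16

Import duty: AUD 69172.16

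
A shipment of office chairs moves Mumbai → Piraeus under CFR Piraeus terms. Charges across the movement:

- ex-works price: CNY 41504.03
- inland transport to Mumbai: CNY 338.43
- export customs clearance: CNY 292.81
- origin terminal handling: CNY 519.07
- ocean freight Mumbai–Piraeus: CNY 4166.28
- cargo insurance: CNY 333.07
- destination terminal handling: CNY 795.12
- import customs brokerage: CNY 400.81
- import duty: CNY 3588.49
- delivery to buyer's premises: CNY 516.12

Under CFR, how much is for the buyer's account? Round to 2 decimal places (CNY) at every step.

CFR: the seller pays costs through ocean freight to the destination port, but not insurance.
Seller's account: goods 41504.03 + inland to port 338.43 + export clearance 292.81 + origin terminal 519.07 + freight 4166.28 = 46820.62
Buyer's account: insurance 333.07 + destination terminal 795.12 + brokerage 400.81 + duty 3588.49 + delivery 516.12 = 5633.61

Buyer's account: CNY 5633.61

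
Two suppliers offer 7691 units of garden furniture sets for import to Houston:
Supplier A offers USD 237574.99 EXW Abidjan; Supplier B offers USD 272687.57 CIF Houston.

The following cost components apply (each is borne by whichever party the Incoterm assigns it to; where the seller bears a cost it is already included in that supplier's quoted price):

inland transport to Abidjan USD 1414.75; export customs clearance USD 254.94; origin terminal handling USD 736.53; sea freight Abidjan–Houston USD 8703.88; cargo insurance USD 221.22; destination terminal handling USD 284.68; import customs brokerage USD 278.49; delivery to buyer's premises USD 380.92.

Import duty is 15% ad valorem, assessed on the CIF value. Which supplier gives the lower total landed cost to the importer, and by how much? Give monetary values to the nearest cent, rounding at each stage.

Supplier A is cheaper by USD 27348.45

Supplier A (EXW):
CIF value = EXW price + inland to port + export clearance + origin terminal + freight + insurance = 237574.99 + 1414.75 + 254.94 + 736.53 + 8703.88 + 221.22 = 248906.31
Import duty = 248906.31 × 15% = 37335.95
Buyer bears (A): 1414.75 + 254.94 + 736.53 + 8703.88 + 221.22 + 284.68 + 278.49 + 380.92 = 12275.41
Landed cost (A) = invoice 237574.99 + 12275.41 + duty 37335.95 = 287186.35
Supplier B (CIF):
The CIF price already equals the CIF value: 272687.57
Import duty = 272687.57 × 15% = 40903.14
Buyer bears (B): 284.68 + 278.49 + 380.92 = 944.09
Landed cost (B) = invoice 272687.57 + 944.09 + duty 40903.14 = 314534.80
Difference = |287186.35 − 314534.80| = 27348.45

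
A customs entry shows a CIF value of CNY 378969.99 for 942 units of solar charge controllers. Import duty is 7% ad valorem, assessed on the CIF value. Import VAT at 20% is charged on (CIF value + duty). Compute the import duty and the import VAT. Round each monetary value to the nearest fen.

Import duty = 378969.99 × 7% = 26527.90
VAT base = CIF + duty = 378969.99 + 26527.90 = 405497.89
Import VAT = 405497.89 × 20% = 81099.58

Import duty: CNY 26527.90; import VAT: CNY 81099.58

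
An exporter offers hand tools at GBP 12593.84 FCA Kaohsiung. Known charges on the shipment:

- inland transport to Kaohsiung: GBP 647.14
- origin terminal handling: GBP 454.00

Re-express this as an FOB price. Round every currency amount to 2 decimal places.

Not relevant to the conversion: inland to port — on the seller under both FCA and FOB; already in the FCA price and stays in the FOB price.
From FCA to FOB, the seller additionally bears: origin terminal.
FOB price = 12593.84 + 454.00 = 13047.84

FOB price: GBP 13047.84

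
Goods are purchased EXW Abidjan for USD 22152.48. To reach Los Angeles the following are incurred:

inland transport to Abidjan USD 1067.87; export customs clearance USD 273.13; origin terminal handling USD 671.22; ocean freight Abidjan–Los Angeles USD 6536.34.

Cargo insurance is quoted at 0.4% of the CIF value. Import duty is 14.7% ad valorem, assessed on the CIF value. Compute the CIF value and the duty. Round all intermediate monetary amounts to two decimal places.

Let C be the CIF value. C = EXW price + pre-shipment costs + freight + 0.4% × C
C − 0.4% × C = 22152.48 + 1067.87 + 273.13 + 671.22 + 6536.34
0.996 × C = 30701.04
C = 30701.04 / 0.996 = 30824.34
Insurance premium = 0.4% × 30824.34 = 123.30
Import duty = 30824.34 × 14.7% = 4531.18

CIF value: USD 30824.34; import duty: USD 4531.18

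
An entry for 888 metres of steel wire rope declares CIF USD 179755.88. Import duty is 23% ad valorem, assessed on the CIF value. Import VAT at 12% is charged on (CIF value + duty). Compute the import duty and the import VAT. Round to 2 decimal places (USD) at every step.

Import duty: USD 41343.85; import VAT: USD 26531.97

Import duty = 179755.88 × 23% = 41343.85
VAT base = CIF + duty = 179755.88 + 41343.85 = 221099.73
Import VAT = 221099.73 × 12% = 26531.97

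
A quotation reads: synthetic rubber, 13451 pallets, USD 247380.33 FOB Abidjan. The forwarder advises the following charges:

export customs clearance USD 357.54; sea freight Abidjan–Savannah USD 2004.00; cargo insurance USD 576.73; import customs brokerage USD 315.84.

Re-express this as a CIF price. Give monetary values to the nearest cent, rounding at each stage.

Not relevant to the conversion: export clearance — on the seller under both FOB and CIF; already in the FOB price and stays in the CIF price. brokerage — on the buyer under both terms; not part of either seller's price.
From FOB to CIF, the seller additionally bears: freight, insurance.
CIF price = 247380.33 + 2004.00 + 576.73 = 249961.06

CIF price: USD 249961.06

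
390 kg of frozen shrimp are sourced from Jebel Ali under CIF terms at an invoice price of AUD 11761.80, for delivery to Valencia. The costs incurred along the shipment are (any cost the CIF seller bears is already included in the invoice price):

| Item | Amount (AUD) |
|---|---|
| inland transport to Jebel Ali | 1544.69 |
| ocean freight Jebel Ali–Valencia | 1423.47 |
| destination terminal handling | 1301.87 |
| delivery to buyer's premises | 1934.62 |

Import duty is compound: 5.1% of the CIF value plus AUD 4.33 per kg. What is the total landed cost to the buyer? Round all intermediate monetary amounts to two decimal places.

Total landed cost: AUD 17286.84

CIF: the seller pays costs through ocean freight and marine insurance to the destination port.
Already in the invoice (seller's account under CIF): inland to port, freight — exclude.
The CIF price already equals the CIF value: 11761.80
Ad valorem component: 11761.80 × 5.1% = 599.85
Specific component: 390 × 4.33 = 1688.70
Import duty = 599.85 + 1688.70 = 2288.55
Buyer bears: destination terminal 1301.87 + delivery 1934.62 + duty 2288.55 = 5525.04
Landed cost = invoice 11761.80 + 5525.04 = 17286.84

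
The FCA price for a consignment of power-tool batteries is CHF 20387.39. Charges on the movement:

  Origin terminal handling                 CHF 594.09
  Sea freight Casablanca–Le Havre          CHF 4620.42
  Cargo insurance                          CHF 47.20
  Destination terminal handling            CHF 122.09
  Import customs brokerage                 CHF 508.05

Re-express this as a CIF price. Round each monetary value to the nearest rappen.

CIF price: CHF 25649.10

Not relevant to the conversion: brokerage, destination terminal — on the buyer under both terms; not part of either seller's price.
From FCA to CIF, the seller additionally bears: origin terminal, freight, insurance.
CIF price = 20387.39 + 594.09 + 4620.42 + 47.20 = 25649.10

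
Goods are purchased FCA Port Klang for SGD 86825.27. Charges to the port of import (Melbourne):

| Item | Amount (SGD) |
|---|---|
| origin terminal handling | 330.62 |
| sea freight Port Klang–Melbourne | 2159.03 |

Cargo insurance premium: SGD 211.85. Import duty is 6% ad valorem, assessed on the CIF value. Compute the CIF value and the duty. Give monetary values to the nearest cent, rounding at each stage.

CIF value: SGD 89526.77; import duty: SGD 5371.61

CIF = FCA price + pre-shipment costs + freight + insurance
CIF = 86825.27 + 330.62 + 2159.03 + 211.85 = 89526.77
Import duty = 89526.77 × 6% = 5371.61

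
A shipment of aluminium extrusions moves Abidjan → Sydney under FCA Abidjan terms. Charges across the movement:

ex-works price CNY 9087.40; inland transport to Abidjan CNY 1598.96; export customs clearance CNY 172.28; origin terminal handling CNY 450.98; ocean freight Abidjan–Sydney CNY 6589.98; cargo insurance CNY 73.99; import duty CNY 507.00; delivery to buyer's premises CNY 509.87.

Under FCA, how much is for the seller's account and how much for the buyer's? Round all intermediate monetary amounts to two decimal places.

Seller: CNY 10858.64; buyer: CNY 8131.82

FCA: the seller delivers export-cleared goods to the carrier; the buyer bears costs from that point.
Seller's account: goods 9087.40 + inland to port 1598.96 + export clearance 172.28 = 10858.64
Buyer's account: origin terminal 450.98 + freight 6589.98 + insurance 73.99 + duty 507.00 + delivery 509.87 = 8131.82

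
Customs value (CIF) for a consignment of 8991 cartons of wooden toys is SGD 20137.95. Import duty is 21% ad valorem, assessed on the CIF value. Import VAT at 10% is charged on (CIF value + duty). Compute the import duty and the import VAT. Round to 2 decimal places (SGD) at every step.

Import duty = 20137.95 × 21% = 4228.97
VAT base = CIF + duty = 20137.95 + 4228.97 = 24366.92
Import VAT = 24366.92 × 10% = 2436.69

Import duty: SGD 4228.97; import VAT: SGD 2436.69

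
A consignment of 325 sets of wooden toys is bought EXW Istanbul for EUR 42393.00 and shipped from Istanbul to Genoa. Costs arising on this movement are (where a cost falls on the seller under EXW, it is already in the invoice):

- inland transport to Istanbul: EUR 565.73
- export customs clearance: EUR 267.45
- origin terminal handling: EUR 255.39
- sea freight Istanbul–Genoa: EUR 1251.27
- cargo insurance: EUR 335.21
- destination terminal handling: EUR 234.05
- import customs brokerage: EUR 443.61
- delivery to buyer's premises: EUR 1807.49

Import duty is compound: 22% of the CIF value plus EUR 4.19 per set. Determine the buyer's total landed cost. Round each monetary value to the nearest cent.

EXW: the seller makes goods available at their premises; the buyer bears all onward costs.
CIF value = EXW price + inland to port + export clearance + origin terminal + freight + insurance = 42393.00 + 565.73 + 267.45 + 255.39 + 1251.27 + 335.21 = 45068.05
Ad valorem component: 45068.05 × 22% = 9914.97
Specific component: 325 × 4.19 = 1361.75
Import duty = 9914.97 + 1361.75 = 11276.72
Buyer bears: inland to port 565.73 + export clearance 267.45 + origin terminal 255.39 + freight 1251.27 + insurance 335.21 + destination terminal 234.05 + brokerage 443.61 + delivery 1807.49 + duty 11276.72 = 16436.92
Landed cost = invoice 42393.00 + 16436.92 = 58829.92

Total landed cost: EUR 58829.92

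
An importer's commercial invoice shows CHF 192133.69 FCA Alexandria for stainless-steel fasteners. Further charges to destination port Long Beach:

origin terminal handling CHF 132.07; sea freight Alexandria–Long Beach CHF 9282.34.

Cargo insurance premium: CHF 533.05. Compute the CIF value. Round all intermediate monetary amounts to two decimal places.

CIF = FCA price + pre-shipment costs + freight + insurance
CIF = 192133.69 + 132.07 + 9282.34 + 533.05 = 202081.15

CIF value: CHF 202081.15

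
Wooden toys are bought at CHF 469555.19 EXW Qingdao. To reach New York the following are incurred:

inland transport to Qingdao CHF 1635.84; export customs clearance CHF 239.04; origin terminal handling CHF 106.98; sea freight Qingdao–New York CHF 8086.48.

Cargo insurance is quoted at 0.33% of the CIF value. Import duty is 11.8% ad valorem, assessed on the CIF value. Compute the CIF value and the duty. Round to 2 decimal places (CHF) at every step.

Let C be the CIF value. C = EXW price + pre-shipment costs + freight + 0.33% × C
C − 0.33% × C = 469555.19 + 1635.84 + 239.04 + 106.98 + 8086.48
0.9967 × C = 479623.53
C = 479623.53 / 0.9967 = 481211.53
Insurance premium = 0.33% × 481211.53 = 1588.00
Import duty = 481211.53 × 11.8% = 56782.96

CIF value: CHF 481211.53; import duty: CHF 56782.96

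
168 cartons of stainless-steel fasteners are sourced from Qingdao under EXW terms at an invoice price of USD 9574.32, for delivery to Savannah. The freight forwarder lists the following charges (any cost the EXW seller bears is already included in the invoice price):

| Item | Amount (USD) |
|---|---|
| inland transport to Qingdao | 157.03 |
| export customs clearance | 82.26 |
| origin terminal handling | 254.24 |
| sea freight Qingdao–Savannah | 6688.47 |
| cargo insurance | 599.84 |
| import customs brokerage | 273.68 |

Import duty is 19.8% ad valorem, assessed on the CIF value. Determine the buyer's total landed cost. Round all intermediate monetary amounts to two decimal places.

EXW: the seller makes goods available at their premises; the buyer bears all onward costs.
CIF value = EXW price + inland to port + export clearance + origin terminal + freight + insurance = 9574.32 + 157.03 + 82.26 + 254.24 + 6688.47 + 599.84 = 17356.16
Import duty = 17356.16 × 19.8% = 3436.52
Buyer bears: inland to port 157.03 + export clearance 82.26 + origin terminal 254.24 + freight 6688.47 + insurance 599.84 + brokerage 273.68 + duty 3436.52 = 11492.04
Landed cost = invoice 9574.32 + 11492.04 = 21066.36

Total landed cost: USD 21066.36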